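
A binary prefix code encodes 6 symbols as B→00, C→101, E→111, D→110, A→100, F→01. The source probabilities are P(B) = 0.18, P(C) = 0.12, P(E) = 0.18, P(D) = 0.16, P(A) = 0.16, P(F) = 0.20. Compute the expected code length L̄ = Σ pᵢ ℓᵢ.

2.62 bits/symbol

L̄ = Σ pᵢ·ℓᵢ = 0.18·2 + 0.12·3 + 0.18·3 + 0.16·3 + 0.16·3 + 0.20·2 = 2.62 bits/symbol.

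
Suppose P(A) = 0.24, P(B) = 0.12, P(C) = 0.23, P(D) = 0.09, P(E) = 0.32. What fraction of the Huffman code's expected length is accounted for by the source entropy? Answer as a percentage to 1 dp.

99.0%

Entropy H = −Σ p log₂ p ≈ 2.1876 bits.
Huffman merges: 9/100+3/25→21/100; 21/100+23/100→11/25; 6/25+8/25→14/25; 11/25+14/25→1. L = 221/100 ≈ 2.2100.
Efficiency = H/L = 2.1876/2.2100 = 99.0%.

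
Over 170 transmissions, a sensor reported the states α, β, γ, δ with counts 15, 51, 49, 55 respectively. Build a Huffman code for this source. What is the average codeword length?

Probabilities are the counts divided by 170.
Repeatedly combine the two least-probable nodes; the expected code length is the sum of the merged weights.
merge 3/34 + 49/170 → 32/85
merge 3/10 + 11/34 → 53/85
merge 32/85 + 53/85 → 1
L = 32/85 + 53/85 + 1 = 2 bits/symbol.

2 bits/symbol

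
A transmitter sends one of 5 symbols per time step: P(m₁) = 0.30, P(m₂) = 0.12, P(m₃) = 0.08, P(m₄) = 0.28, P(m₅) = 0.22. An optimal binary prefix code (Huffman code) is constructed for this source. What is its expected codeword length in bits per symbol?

2.2 bits/symbol

Repeatedly combine the two least-probable nodes; the expected code length is the sum of the merged weights.
merge 2/25 + 3/25 → 1/5
merge 1/5 + 11/50 → 21/50
merge 7/25 + 3/10 → 29/50
merge 21/50 + 29/50 → 1
L = 1/5 + 21/50 + 29/50 + 1 = 11/5 = 2.2 bits/symbol.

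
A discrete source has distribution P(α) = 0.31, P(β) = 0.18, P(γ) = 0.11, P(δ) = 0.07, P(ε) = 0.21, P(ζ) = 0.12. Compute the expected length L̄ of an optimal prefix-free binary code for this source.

2.48 bits/symbol

Repeatedly combine the two least-probable nodes; the expected code length is the sum of the merged weights.
merge 7/100 + 11/100 → 9/50
merge 3/25 + 9/50 → 3/10
merge 9/50 + 21/100 → 39/100
merge 3/10 + 31/100 → 61/100
merge 39/100 + 61/100 → 1
L = 9/50 + 3/10 + 39/100 + 61/100 + 1 = 62/25 = 2.48 bits/symbol.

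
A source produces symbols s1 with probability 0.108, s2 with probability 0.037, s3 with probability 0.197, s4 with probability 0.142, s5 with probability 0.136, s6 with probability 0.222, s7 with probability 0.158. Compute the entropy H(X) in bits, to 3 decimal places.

H = −Σ pᵢ log₂ pᵢ.
−0.108·log₂(0.108) = 0.3468
−0.037·log₂(0.037) = 0.1760
−0.197·log₂(0.197) = 0.4617
−0.142·log₂(0.142) = 0.3999
−0.136·log₂(0.136) = 0.3915
−0.222·log₂(0.222) = 0.4820
−0.158·log₂(0.158) = 0.4206
Sum ≈ 2.6784 → 2.678 bits.

2.678 bits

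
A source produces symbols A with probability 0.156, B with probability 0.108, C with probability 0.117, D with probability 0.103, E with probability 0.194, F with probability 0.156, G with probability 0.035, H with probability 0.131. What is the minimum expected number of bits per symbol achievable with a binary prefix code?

2.944 bits/symbol

Repeatedly combine the two least-probable nodes; the expected code length is the sum of the merged weights.
merge 7/200 + 103/1000 → 69/500
merge 27/250 + 117/1000 → 9/40
merge 131/1000 + 69/500 → 269/1000
merge 39/250 + 39/250 → 39/125
merge 97/500 + 9/40 → 419/1000
merge 269/1000 + 39/125 → 581/1000
merge 419/1000 + 581/1000 → 1
L = 69/500 + 9/40 + 269/1000 + 39/125 + 419/1000 + 581/1000 + 1 = 368/125 = 2.944 bits/symbol.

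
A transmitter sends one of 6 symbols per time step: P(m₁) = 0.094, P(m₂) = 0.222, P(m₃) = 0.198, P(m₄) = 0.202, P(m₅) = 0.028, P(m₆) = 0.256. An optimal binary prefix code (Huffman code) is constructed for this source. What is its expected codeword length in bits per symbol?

2.442 bits/symbol

Repeatedly combine the two least-probable nodes; the expected code length is the sum of the merged weights.
merge 7/250 + 47/500 → 61/500
merge 61/500 + 99/500 → 8/25
merge 101/500 + 111/500 → 53/125
merge 32/125 + 8/25 → 72/125
merge 53/125 + 72/125 → 1
L = 61/500 + 8/25 + 53/125 + 72/125 + 1 = 1221/500 = 2.442 bits/symbol.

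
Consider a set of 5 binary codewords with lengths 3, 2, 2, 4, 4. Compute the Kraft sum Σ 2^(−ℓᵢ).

0.75

With common denominator 2^4 = 16: Σ 2^(−ℓᵢ) = 2/16 + 4/16 + 4/16 + 1/16 + 1/16 = 12/16 = 0.75.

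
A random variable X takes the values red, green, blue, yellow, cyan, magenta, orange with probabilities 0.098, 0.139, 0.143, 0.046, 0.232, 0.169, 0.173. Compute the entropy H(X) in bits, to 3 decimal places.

2.690 bits

H = −Σ pᵢ log₂ pᵢ.
−0.098·log₂(0.098) = 0.3284
−0.139·log₂(0.139) = 0.3957
−0.143·log₂(0.143) = 0.4012
−0.046·log₂(0.046) = 0.2043
−0.232·log₂(0.232) = 0.4890
−0.169·log₂(0.169) = 0.4335
−0.173·log₂(0.173) = 0.4379
Sum ≈ 2.6901 → 2.690 bits.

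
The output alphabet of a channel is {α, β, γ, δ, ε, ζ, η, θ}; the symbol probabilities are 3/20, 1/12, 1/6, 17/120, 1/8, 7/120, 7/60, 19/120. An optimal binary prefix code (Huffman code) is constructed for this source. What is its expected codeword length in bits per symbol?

2.975 bits/symbol

Repeatedly combine the two least-probable nodes; the expected code length is the sum of the merged weights.
merge 7/120 + 1/12 → 17/120
merge 7/60 + 1/8 → 29/120
merge 17/120 + 17/120 → 17/60
merge 3/20 + 19/120 → 37/120
merge 1/6 + 29/120 → 49/120
merge 17/60 + 37/120 → 71/120
merge 49/120 + 71/120 → 1
L = 17/120 + 29/120 + 17/60 + 37/120 + 49/120 + 71/120 + 1 = 119/40 = 2.975 bits/symbol.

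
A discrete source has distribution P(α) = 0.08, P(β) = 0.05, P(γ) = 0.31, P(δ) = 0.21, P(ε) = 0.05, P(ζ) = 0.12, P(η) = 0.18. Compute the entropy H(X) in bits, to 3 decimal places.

2.533 bits

H = −Σ pᵢ log₂ pᵢ.
−0.08·log₂(0.08) = 0.2915
−0.05·log₂(0.05) = 0.2161
−0.31·log₂(0.31) = 0.5238
−0.21·log₂(0.21) = 0.4728
−0.05·log₂(0.05) = 0.2161
−0.12·log₂(0.12) = 0.3671
−0.18·log₂(0.18) = 0.4453
Sum ≈ 2.5327 → 2.533 bits.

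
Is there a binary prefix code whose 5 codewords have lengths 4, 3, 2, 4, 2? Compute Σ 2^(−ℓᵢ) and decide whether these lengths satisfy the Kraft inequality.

0.75; yes

With common denominator 2^4 = 16: Σ 2^(−ℓᵢ) = 1/16 + 2/16 + 4/16 + 1/16 + 4/16 = 12/16 = 0.75.
Kraft's inequality requires Σ ≤ 1; here Σ = 0.75 ≤ 1, so such a prefix code exists.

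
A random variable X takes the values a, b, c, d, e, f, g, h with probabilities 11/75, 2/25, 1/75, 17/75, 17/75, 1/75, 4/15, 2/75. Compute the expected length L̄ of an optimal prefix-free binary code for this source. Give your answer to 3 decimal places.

Repeatedly combine the two least-probable nodes; the expected code length is the sum of the merged weights.
merge 1/75 + 1/75 → 2/75
merge 2/75 + 2/75 → 4/75
merge 4/75 + 2/25 → 2/15
merge 2/15 + 11/75 → 7/25
merge 17/75 + 17/75 → 34/75
merge 4/15 + 7/25 → 41/75
merge 34/75 + 41/75 → 1
L = 2/75 + 4/75 + 2/15 + 7/25 + 34/75 + 41/75 + 1 = 187/75 ≈ 2.493 bits/symbol.

2.493 bits/symbol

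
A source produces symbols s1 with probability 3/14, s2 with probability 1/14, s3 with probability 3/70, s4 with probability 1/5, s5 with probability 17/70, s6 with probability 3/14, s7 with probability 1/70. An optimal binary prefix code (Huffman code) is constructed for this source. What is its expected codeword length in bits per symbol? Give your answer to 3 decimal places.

2.514 bits/symbol

Repeatedly combine the two least-probable nodes; the expected code length is the sum of the merged weights.
merge 1/70 + 3/70 → 2/35
merge 2/35 + 1/14 → 9/70
merge 9/70 + 1/5 → 23/70
merge 3/14 + 3/14 → 3/7
merge 17/70 + 23/70 → 4/7
merge 3/7 + 4/7 → 1
L = 2/35 + 9/70 + 23/70 + 3/7 + 4/7 + 1 = 88/35 ≈ 2.514 bits/symbol.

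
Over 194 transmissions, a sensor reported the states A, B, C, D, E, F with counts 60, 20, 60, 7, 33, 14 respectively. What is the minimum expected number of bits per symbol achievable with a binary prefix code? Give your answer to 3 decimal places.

Probabilities are the counts divided by 194.
Repeatedly combine the two least-probable nodes; the expected code length is the sum of the merged weights.
merge 7/194 + 7/97 → 21/194
merge 10/97 + 21/194 → 41/194
merge 33/194 + 41/194 → 37/97
merge 30/97 + 30/97 → 60/97
merge 37/97 + 60/97 → 1
L = 21/194 + 41/194 + 37/97 + 60/97 + 1 = 225/97 ≈ 2.320 bits/symbol.

2.320 bits/symbol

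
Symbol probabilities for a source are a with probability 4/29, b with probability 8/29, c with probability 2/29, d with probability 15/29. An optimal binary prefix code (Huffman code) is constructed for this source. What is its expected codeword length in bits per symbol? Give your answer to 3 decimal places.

1.690 bits/symbol

Repeatedly combine the two least-probable nodes; the expected code length is the sum of the merged weights.
merge 2/29 + 4/29 → 6/29
merge 6/29 + 8/29 → 14/29
merge 14/29 + 15/29 → 1
L = 6/29 + 14/29 + 1 = 49/29 ≈ 1.690 bits/symbol.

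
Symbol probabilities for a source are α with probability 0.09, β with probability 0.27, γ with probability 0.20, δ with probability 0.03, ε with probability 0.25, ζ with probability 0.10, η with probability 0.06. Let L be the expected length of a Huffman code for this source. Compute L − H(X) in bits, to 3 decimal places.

Entropy H = −Σ p log₂ p ≈ 2.5146 bits.
Huffman merges: 3/100+3/50→9/100; 9/100+9/100→9/50; 1/10+9/50→7/25; 1/5+1/4→9/20; 27/100+7/25→11/20; 9/20+11/20→1. L = 51/20 ≈ 2.5500.
L − H = 2.5500 − 2.5146 = 0.035 bits.

0.035 bits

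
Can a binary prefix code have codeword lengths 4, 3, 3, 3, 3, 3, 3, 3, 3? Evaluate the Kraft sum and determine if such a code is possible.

1.0625; no

With common denominator 2^4 = 16: Σ 2^(−ℓᵢ) = 1/16 + 2/16 + 2/16 + 2/16 + 2/16 + 2/16 + 2/16 + 2/16 + 2/16 = 17/16 = 1.0625.
Kraft's inequality requires Σ ≤ 1; here Σ = 1.0625 > 1, so no such prefix code exists.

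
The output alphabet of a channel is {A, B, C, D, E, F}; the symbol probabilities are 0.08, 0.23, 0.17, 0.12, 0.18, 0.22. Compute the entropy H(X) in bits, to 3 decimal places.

2.507 bits

H = −Σ pᵢ log₂ pᵢ.
−0.08·log₂(0.08) = 0.2915
−0.23·log₂(0.23) = 0.4877
−0.17·log₂(0.17) = 0.4346
−0.12·log₂(0.12) = 0.3671
−0.18·log₂(0.18) = 0.4453
−0.22·log₂(0.22) = 0.4806
Sum ≈ 2.5067 → 2.507 bits.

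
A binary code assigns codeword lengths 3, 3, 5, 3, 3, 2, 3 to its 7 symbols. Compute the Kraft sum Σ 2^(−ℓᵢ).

With common denominator 2^5 = 32: Σ 2^(−ℓᵢ) = 4/32 + 4/32 + 1/32 + 4/32 + 4/32 + 8/32 + 4/32 = 29/32 = 0.90625.

0.90625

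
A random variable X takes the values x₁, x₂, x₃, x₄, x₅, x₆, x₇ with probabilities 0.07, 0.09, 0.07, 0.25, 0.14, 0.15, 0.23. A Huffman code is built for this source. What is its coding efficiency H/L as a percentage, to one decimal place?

99.4%

Entropy H = −Σ p log₂ p ≈ 2.6451 bits.
Huffman merges: 7/100+7/100→7/50; 9/100+7/50→23/100; 7/50+3/20→29/100; 23/100+23/100→23/50; 1/4+29/100→27/50; 23/50+27/50→1. L = 133/50 ≈ 2.6600.
Efficiency = H/L = 2.6451/2.6600 = 99.4%.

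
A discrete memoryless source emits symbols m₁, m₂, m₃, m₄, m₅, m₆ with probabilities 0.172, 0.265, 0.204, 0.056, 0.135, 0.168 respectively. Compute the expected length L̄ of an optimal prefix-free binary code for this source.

Repeatedly combine the two least-probable nodes; the expected code length is the sum of the merged weights.
merge 7/125 + 27/200 → 191/1000
merge 21/125 + 43/250 → 17/50
merge 191/1000 + 51/250 → 79/200
merge 53/200 + 17/50 → 121/200
merge 79/200 + 121/200 → 1
L = 191/1000 + 17/50 + 79/200 + 121/200 + 1 = 2531/1000 = 2.531 bits/symbol.

2.531 bits/symbol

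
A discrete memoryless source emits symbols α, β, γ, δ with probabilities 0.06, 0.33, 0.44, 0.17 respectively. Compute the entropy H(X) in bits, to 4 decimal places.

1.7271 bits

H = −Σ pᵢ log₂ pᵢ.
−0.06·log₂(0.06) = 0.2435
−0.33·log₂(0.33) = 0.5278
−0.44·log₂(0.44) = 0.5211
−0.17·log₂(0.17) = 0.4346
Sum ≈ 1.7271 → 1.7271 bits.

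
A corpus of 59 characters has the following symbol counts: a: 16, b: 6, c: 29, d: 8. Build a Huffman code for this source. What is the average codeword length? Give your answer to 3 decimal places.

Probabilities are the counts divided by 59.
Repeatedly combine the two least-probable nodes; the expected code length is the sum of the merged weights.
merge 6/59 + 8/59 → 14/59
merge 14/59 + 16/59 → 30/59
merge 29/59 + 30/59 → 1
L = 14/59 + 30/59 + 1 = 103/59 ≈ 1.746 bits/symbol.

1.746 bits/symbol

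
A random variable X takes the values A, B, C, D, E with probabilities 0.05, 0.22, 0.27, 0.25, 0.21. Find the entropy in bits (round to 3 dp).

2.180 bits

H = −Σ pᵢ log₂ pᵢ.
−0.05·log₂(0.05) = 0.2161
−0.22·log₂(0.22) = 0.4806
−0.27·log₂(0.27) = 0.5100
−0.25·log₂(0.25) = 0.5000
−0.21·log₂(0.21) = 0.4728
Sum ≈ 2.1795 → 2.180 bits.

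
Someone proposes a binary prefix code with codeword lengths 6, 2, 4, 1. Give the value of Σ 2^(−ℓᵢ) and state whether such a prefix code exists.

With common denominator 2^6 = 64: Σ 2^(−ℓᵢ) = 1/64 + 16/64 + 4/64 + 32/64 = 53/64 = 0.828125.
Kraft's inequality requires Σ ≤ 1; here Σ = 0.828125 ≤ 1, so such a prefix code exists.

0.828125; yes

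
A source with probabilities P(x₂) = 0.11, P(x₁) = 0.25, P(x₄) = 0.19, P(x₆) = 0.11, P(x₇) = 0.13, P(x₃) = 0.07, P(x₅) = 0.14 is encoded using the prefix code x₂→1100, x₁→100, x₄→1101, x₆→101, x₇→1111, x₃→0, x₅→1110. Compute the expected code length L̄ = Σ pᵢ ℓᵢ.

3.43 bits/symbol

L̄ = Σ pᵢ·ℓᵢ = 0.11·4 + 0.25·3 + 0.19·4 + 0.11·3 + 0.13·4 + 0.07·1 + 0.14·4 = 3.43 bits/symbol.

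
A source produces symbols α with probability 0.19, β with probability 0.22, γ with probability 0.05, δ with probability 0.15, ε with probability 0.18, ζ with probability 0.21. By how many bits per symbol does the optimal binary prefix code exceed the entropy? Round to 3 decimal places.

Entropy H = −Σ p log₂ p ≈ 2.4806 bits.
Huffman merges: 1/20+3/20→1/5; 9/50+19/100→37/100; 1/5+21/100→41/100; 11/50+37/100→59/100; 41/100+59/100→1. L = 257/100 ≈ 2.5700.
L − H = 2.5700 − 2.4806 = 0.089 bits.

0.089 bits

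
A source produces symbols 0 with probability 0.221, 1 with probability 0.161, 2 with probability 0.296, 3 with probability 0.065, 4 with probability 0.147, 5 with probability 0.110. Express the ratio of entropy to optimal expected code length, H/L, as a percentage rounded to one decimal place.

98.2%

Entropy H = −Σ p log₂ p ≈ 2.4386 bits.
Huffman merges: 13/200+11/100→7/40; 147/1000+161/1000→77/250; 7/40+221/1000→99/250; 37/125+77/250→151/250; 99/250+151/250→1. L = 2483/1000 ≈ 2.4830.
Efficiency = H/L = 2.4386/2.4830 = 98.2%.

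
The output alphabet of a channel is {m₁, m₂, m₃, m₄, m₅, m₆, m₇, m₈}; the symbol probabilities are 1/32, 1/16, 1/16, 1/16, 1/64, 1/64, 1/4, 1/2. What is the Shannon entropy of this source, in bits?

2.09375 bits

Each probability is a power of 1/2, so log₂(1/p) is an integer.
H = Σ p·log₂(1/p) = 1/32·5 + 1/16·4 + 1/16·4 + 1/16·4 + 1/64·6 + 1/64·6 + 1/4·2 + 1/2·1 = 2.09375 bits.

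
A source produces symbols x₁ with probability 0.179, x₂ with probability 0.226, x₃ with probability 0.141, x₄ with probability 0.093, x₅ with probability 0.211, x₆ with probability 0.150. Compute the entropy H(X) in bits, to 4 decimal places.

2.5305 bits

H = −Σ pᵢ log₂ pᵢ.
−0.179·log₂(0.179) = 0.4443
−0.226·log₂(0.226) = 0.4849
−0.141·log₂(0.141) = 0.3985
−0.093·log₂(0.093) = 0.3187
−0.211·log₂(0.211) = 0.4736
−0.150·log₂(0.150) = 0.4105
Sum ≈ 2.5305 → 2.5305 bits.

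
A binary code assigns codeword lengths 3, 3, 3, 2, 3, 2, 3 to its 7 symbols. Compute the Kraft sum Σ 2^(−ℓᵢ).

1.125

With common denominator 2^3 = 8: Σ 2^(−ℓᵢ) = 1/8 + 1/8 + 1/8 + 2/8 + 1/8 + 2/8 + 1/8 = 9/8 = 1.125.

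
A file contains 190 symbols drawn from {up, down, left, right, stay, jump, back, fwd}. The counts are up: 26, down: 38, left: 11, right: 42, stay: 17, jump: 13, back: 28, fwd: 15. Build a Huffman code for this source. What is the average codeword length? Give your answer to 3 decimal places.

Probabilities are the counts divided by 190.
Repeatedly combine the two least-probable nodes; the expected code length is the sum of the merged weights.
merge 11/190 + 13/190 → 12/95
merge 3/38 + 17/190 → 16/95
merge 12/95 + 13/95 → 5/19
merge 14/95 + 16/95 → 6/19
merge 1/5 + 21/95 → 8/19
merge 5/19 + 6/19 → 11/19
merge 8/19 + 11/19 → 1
L = 12/95 + 16/95 + 5/19 + 6/19 + 8/19 + 11/19 + 1 = 273/95 ≈ 2.874 bits/symbol.

2.874 bits/symbol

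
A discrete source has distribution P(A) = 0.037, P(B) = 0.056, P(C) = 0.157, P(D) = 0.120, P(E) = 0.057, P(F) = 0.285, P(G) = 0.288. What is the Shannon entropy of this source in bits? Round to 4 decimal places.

2.4642 bits

H = −Σ pᵢ log₂ pᵢ.
−0.037·log₂(0.037) = 0.1760
−0.056·log₂(0.056) = 0.2329
−0.157·log₂(0.157) = 0.4194
−0.120·log₂(0.120) = 0.3671
−0.057·log₂(0.057) = 0.2356
−0.285·log₂(0.285) = 0.5161
−0.288·log₂(0.288) = 0.5172
Sum ≈ 2.4642 → 2.4642 bits.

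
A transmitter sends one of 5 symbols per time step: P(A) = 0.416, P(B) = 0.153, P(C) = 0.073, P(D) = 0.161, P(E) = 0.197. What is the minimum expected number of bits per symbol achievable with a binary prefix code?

Repeatedly combine the two least-probable nodes; the expected code length is the sum of the merged weights.
merge 73/1000 + 153/1000 → 113/500
merge 161/1000 + 197/1000 → 179/500
merge 113/500 + 179/500 → 73/125
merge 52/125 + 73/125 → 1
L = 113/500 + 179/500 + 73/125 + 1 = 271/125 = 2.168 bits/symbol.

2.168 bits/symbol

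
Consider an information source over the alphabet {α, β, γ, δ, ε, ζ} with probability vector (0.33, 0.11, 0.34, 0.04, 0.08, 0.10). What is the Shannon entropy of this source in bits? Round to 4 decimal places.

2.2167 bits

H = −Σ pᵢ log₂ pᵢ.
−0.33·log₂(0.33) = 0.5278
−0.11·log₂(0.11) = 0.3503
−0.34·log₂(0.34) = 0.5292
−0.04·log₂(0.04) = 0.1858
−0.08·log₂(0.08) = 0.2915
−0.10·log₂(0.10) = 0.3322
Sum ≈ 2.2167 → 2.2167 bits.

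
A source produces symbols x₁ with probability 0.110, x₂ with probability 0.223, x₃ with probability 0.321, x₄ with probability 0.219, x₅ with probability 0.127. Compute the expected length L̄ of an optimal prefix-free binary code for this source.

Repeatedly combine the two least-probable nodes; the expected code length is the sum of the merged weights.
merge 11/100 + 127/1000 → 237/1000
merge 219/1000 + 223/1000 → 221/500
merge 237/1000 + 321/1000 → 279/500
merge 221/500 + 279/500 → 1
L = 237/1000 + 221/500 + 279/500 + 1 = 2237/1000 = 2.237 bits/symbol.

2.237 bits/symbol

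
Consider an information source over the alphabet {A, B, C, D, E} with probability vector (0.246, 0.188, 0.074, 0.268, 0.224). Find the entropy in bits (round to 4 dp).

2.2216 bits

H = −Σ pᵢ log₂ pᵢ.
−0.246·log₂(0.246) = 0.4977
−0.188·log₂(0.188) = 0.4533
−0.074·log₂(0.074) = 0.2780
−0.268·log₂(0.268) = 0.5091
−0.224·log₂(0.224) = 0.4835
Sum ≈ 2.2216 → 2.2216 bits.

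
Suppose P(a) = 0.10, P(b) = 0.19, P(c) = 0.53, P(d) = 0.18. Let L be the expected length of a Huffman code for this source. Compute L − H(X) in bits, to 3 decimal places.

Entropy H = −Σ p log₂ p ≈ 1.7182 bits.
Huffman merges: 1/10+9/50→7/25; 19/100+7/25→47/100; 47/100+53/100→1. L = 7/4 ≈ 1.7500.
L − H = 1.7500 − 1.7182 = 0.032 bits.

0.032 bits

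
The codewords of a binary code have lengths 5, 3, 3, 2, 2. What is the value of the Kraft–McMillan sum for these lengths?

0.78125

With common denominator 2^5 = 32: Σ 2^(−ℓᵢ) = 1/32 + 4/32 + 4/32 + 8/32 + 8/32 = 25/32 = 0.78125.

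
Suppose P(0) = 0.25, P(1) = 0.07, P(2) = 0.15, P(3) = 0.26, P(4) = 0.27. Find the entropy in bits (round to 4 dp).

H = −Σ pᵢ log₂ pᵢ.
−0.25·log₂(0.25) = 0.5000
−0.07·log₂(0.07) = 0.2686
−0.15·log₂(0.15) = 0.4105
−0.26·log₂(0.26) = 0.5053
−0.27·log₂(0.27) = 0.5100
Sum ≈ 2.1944 → 2.1944 bits.

2.1944 bits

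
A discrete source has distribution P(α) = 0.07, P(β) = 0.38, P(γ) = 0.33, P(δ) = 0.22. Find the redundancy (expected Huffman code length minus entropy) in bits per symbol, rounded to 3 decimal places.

Entropy H = −Σ p log₂ p ≈ 1.8074 bits.
Huffman merges: 7/100+11/50→29/100; 29/100+33/100→31/50; 19/50+31/50→1. L = 191/100 ≈ 1.9100.
L − H = 1.9100 − 1.8074 = 0.103 bits.

0.103 bits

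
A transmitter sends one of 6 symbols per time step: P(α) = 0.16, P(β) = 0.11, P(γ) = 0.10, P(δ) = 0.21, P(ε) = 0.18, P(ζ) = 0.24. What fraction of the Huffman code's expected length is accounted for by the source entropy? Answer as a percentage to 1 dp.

Entropy H = −Σ p log₂ p ≈ 2.5178 bits.
Huffman merges: 1/10+11/100→21/100; 4/25+9/50→17/50; 21/100+21/100→21/50; 6/25+17/50→29/50; 21/50+29/50→1. L = 51/20 ≈ 2.5500.
Efficiency = H/L = 2.5178/2.5500 = 98.7%.

98.7%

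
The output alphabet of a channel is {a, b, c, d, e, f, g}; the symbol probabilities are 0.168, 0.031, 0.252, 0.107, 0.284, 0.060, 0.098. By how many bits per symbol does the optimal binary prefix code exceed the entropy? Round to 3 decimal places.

Entropy H = −Σ p log₂ p ≈ 2.5215 bits.
Huffman merges: 31/1000+3/50→91/1000; 91/1000+49/500→189/1000; 107/1000+21/125→11/40; 189/1000+63/250→441/1000; 11/40+71/250→559/1000; 441/1000+559/1000→1. L = 511/200 ≈ 2.5550.
L − H = 2.5550 − 2.5215 = 0.033 bits.

0.033 bits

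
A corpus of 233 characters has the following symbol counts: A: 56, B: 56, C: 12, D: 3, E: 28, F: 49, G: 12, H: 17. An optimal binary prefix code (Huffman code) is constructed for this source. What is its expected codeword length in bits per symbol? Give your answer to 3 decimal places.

2.678 bits/symbol

Probabilities are the counts divided by 233.
Repeatedly combine the two least-probable nodes; the expected code length is the sum of the merged weights.
merge 3/233 + 12/233 → 15/233
merge 12/233 + 15/233 → 27/233
merge 17/233 + 27/233 → 44/233
merge 28/233 + 44/233 → 72/233
merge 49/233 + 56/233 → 105/233
merge 56/233 + 72/233 → 128/233
merge 105/233 + 128/233 → 1
L = 15/233 + 27/233 + 44/233 + 72/233 + 105/233 + 128/233 + 1 = 624/233 ≈ 2.678 bits/symbol.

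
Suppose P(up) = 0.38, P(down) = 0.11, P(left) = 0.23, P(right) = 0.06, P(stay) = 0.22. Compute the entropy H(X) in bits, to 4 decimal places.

H = −Σ pᵢ log₂ pᵢ.
−0.38·log₂(0.38) = 0.5305
−0.11·log₂(0.11) = 0.3503
−0.23·log₂(0.23) = 0.4877
−0.06·log₂(0.06) = 0.2435
−0.22·log₂(0.22) = 0.4806
Sum ≈ 2.0925 → 2.0925 bits.

2.0925 bits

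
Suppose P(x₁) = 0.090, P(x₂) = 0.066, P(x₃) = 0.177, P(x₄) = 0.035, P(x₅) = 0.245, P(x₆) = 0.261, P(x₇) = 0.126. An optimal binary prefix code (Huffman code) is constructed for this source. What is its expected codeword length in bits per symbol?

Repeatedly combine the two least-probable nodes; the expected code length is the sum of the merged weights.
merge 7/200 + 33/500 → 101/1000
merge 9/100 + 101/1000 → 191/1000
merge 63/500 + 177/1000 → 303/1000
merge 191/1000 + 49/200 → 109/250
merge 261/1000 + 303/1000 → 141/250
merge 109/250 + 141/250 → 1
L = 101/1000 + 191/1000 + 303/1000 + 109/250 + 141/250 + 1 = 519/200 = 2.595 bits/symbol.

2.595 bits/symbol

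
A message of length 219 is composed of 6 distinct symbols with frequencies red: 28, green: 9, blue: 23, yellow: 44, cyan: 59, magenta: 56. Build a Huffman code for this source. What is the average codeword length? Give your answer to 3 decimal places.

Probabilities are the counts divided by 219.
Repeatedly combine the two least-probable nodes; the expected code length is the sum of the merged weights.
merge 3/73 + 23/219 → 32/219
merge 28/219 + 32/219 → 20/73
merge 44/219 + 56/219 → 100/219
merge 59/219 + 20/73 → 119/219
merge 100/219 + 119/219 → 1
L = 32/219 + 20/73 + 100/219 + 119/219 + 1 = 530/219 ≈ 2.420 bits/symbol.

2.420 bits/symbol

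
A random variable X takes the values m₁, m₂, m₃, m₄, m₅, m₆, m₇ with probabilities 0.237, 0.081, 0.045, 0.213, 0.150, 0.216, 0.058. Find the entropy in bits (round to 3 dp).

2.589 bits

H = −Σ pᵢ log₂ pᵢ.
−0.237·log₂(0.237) = 0.4923
−0.081·log₂(0.081) = 0.2937
−0.045·log₂(0.045) = 0.2013
−0.213·log₂(0.213) = 0.4752
−0.150·log₂(0.150) = 0.4105
−0.216·log₂(0.216) = 0.4776
−0.058·log₂(0.058) = 0.2383
Sum ≈ 2.5889 → 2.589 bits.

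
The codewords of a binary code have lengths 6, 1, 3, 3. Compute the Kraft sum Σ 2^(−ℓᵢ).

0.765625

With common denominator 2^6 = 64: Σ 2^(−ℓᵢ) = 1/64 + 32/64 + 8/64 + 8/64 = 49/64 = 0.765625.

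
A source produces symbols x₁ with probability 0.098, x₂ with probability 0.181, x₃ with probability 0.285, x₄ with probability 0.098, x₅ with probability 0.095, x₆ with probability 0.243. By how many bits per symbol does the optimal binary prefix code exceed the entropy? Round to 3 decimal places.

Entropy H = −Σ p log₂ p ≈ 2.4378 bits.
Huffman merges: 19/200+49/500→193/1000; 49/500+181/1000→279/1000; 193/1000+243/1000→109/250; 279/1000+57/200→141/250; 109/250+141/250→1. L = 309/125 ≈ 2.4720.
L − H = 2.4720 − 2.4378 = 0.034 bits.

0.034 bits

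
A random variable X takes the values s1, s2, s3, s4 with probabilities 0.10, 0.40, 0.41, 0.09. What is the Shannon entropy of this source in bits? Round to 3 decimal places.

1.701 bits

H = −Σ pᵢ log₂ pᵢ.
−0.10·log₂(0.10) = 0.3322
−0.40·log₂(0.40) = 0.5288
−0.41·log₂(0.41) = 0.5274
−0.09·log₂(0.09) = 0.3127
Sum ≈ 1.7010 → 1.701 bits.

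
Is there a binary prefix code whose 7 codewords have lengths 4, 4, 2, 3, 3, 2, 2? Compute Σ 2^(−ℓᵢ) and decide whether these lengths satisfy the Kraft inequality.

1.125; no

With common denominator 2^4 = 16: Σ 2^(−ℓᵢ) = 1/16 + 1/16 + 4/16 + 2/16 + 2/16 + 4/16 + 4/16 = 18/16 = 1.125.
Kraft's inequality requires Σ ≤ 1; here Σ = 1.125 > 1, so no such prefix code exists.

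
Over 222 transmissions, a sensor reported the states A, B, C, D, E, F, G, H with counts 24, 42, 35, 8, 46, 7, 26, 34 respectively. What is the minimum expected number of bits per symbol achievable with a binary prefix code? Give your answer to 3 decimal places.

2.847 bits/symbol

Probabilities are the counts divided by 222.
Repeatedly combine the two least-probable nodes; the expected code length is the sum of the merged weights.
merge 7/222 + 4/111 → 5/74
merge 5/74 + 4/37 → 13/74
merge 13/111 + 17/111 → 10/37
merge 35/222 + 13/74 → 1/3
merge 7/37 + 23/111 → 44/111
merge 10/37 + 1/3 → 67/111
merge 44/111 + 67/111 → 1
L = 5/74 + 13/74 + 10/37 + 1/3 + 44/111 + 67/111 + 1 = 316/111 ≈ 2.847 bits/symbol.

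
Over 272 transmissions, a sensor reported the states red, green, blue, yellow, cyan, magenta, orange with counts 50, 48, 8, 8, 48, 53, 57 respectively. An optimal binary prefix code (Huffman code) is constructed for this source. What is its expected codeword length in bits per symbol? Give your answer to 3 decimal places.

2.654 bits/symbol

Probabilities are the counts divided by 272.
Repeatedly combine the two least-probable nodes; the expected code length is the sum of the merged weights.
merge 1/34 + 1/34 → 1/17
merge 1/17 + 3/17 → 4/17
merge 3/17 + 25/136 → 49/136
merge 53/272 + 57/272 → 55/136
merge 4/17 + 49/136 → 81/136
merge 55/136 + 81/136 → 1
L = 1/17 + 4/17 + 49/136 + 55/136 + 81/136 + 1 = 361/136 ≈ 2.654 bits/symbol.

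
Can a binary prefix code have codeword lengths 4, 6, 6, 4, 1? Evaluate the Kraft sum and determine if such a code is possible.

0.65625; yes

With common denominator 2^6 = 64: Σ 2^(−ℓᵢ) = 4/64 + 1/64 + 1/64 + 4/64 + 32/64 = 42/64 = 0.65625.
Kraft's inequality requires Σ ≤ 1; here Σ = 0.65625 ≤ 1, so such a prefix code exists.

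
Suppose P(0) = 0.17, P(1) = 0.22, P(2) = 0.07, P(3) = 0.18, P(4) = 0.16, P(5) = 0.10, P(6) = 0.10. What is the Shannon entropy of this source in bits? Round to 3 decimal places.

2.716 bits

H = −Σ pᵢ log₂ pᵢ.
−0.17·log₂(0.17) = 0.4346
−0.22·log₂(0.22) = 0.4806
−0.07·log₂(0.07) = 0.2686
−0.18·log₂(0.18) = 0.4453
−0.16·log₂(0.16) = 0.4230
−0.10·log₂(0.10) = 0.3322
−0.10·log₂(0.10) = 0.3322
Sum ≈ 2.7164 → 2.716 bits.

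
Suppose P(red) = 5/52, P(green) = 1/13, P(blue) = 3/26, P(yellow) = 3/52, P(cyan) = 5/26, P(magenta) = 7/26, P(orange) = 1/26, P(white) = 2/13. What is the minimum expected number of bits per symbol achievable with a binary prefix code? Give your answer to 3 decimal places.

Repeatedly combine the two least-probable nodes; the expected code length is the sum of the merged weights.
merge 1/26 + 3/52 → 5/52
merge 1/13 + 5/52 → 9/52
merge 5/52 + 3/26 → 11/52
merge 2/13 + 9/52 → 17/52
merge 5/26 + 11/52 → 21/52
merge 7/26 + 17/52 → 31/52
merge 21/52 + 31/52 → 1
L = 5/52 + 9/52 + 11/52 + 17/52 + 21/52 + 31/52 + 1 = 73/26 ≈ 2.808 bits/symbol.

2.808 bits/symbol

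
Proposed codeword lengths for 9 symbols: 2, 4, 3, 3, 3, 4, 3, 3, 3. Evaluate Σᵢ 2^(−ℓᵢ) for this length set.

1.125

With common denominator 2^4 = 16: Σ 2^(−ℓᵢ) = 4/16 + 1/16 + 2/16 + 2/16 + 2/16 + 1/16 + 2/16 + 2/16 + 2/16 = 18/16 = 1.125.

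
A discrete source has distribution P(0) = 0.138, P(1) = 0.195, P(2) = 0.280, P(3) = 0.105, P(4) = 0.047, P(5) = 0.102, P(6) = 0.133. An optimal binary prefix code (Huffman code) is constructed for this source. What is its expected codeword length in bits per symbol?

2.674 bits/symbol

Repeatedly combine the two least-probable nodes; the expected code length is the sum of the merged weights.
merge 47/1000 + 51/500 → 149/1000
merge 21/200 + 133/1000 → 119/500
merge 69/500 + 149/1000 → 287/1000
merge 39/200 + 119/500 → 433/1000
merge 7/25 + 287/1000 → 567/1000
merge 433/1000 + 567/1000 → 1
L = 149/1000 + 119/500 + 287/1000 + 433/1000 + 567/1000 + 1 = 1337/500 = 2.674 bits/symbol.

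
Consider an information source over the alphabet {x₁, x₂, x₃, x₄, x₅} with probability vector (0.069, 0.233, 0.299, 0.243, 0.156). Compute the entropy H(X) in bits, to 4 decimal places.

H = −Σ pᵢ log₂ pᵢ.
−0.069·log₂(0.069) = 0.2662
−0.233·log₂(0.233) = 0.4897
−0.299·log₂(0.299) = 0.5208
−0.243·log₂(0.243) = 0.4960
−0.156·log₂(0.156) = 0.4181
Sum ≈ 2.1907 → 2.1907 bits.

2.1907 bits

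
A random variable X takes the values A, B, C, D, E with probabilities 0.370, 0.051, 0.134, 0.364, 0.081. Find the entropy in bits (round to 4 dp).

1.9627 bits

H = −Σ pᵢ log₂ pᵢ.
−0.370·log₂(0.370) = 0.5307
−0.051·log₂(0.051) = 0.2190
−0.134·log₂(0.134) = 0.3886
−0.364·log₂(0.364) = 0.5307
−0.081·log₂(0.081) = 0.2937
Sum ≈ 1.9627 → 1.9627 bits.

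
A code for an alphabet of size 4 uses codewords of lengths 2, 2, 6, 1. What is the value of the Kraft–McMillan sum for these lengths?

1.015625

With common denominator 2^6 = 64: Σ 2^(−ℓᵢ) = 16/64 + 16/64 + 1/64 + 32/64 = 65/64 = 1.015625.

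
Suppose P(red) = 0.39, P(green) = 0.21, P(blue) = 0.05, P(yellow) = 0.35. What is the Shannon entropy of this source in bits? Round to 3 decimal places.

1.749 bits

H = −Σ pᵢ log₂ pᵢ.
−0.39·log₂(0.39) = 0.5298
−0.21·log₂(0.21) = 0.4728
−0.05·log₂(0.05) = 0.2161
−0.35·log₂(0.35) = 0.5301
Sum ≈ 1.7488 → 1.749 bits.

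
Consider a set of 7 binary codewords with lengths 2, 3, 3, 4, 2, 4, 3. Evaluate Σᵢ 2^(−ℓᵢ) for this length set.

With common denominator 2^4 = 16: Σ 2^(−ℓᵢ) = 4/16 + 2/16 + 2/16 + 1/16 + 4/16 + 1/16 + 2/16 = 16/16 = 1.

1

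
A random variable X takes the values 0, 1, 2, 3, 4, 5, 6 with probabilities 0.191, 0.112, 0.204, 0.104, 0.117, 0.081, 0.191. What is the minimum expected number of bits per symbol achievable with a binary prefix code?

2.79 bits/symbol

Repeatedly combine the two least-probable nodes; the expected code length is the sum of the merged weights.
merge 81/1000 + 13/125 → 37/200
merge 14/125 + 117/1000 → 229/1000
merge 37/200 + 191/1000 → 47/125
merge 191/1000 + 51/250 → 79/200
merge 229/1000 + 47/125 → 121/200
merge 79/200 + 121/200 → 1
L = 37/200 + 229/1000 + 47/125 + 79/200 + 121/200 + 1 = 279/100 = 2.79 bits/symbol.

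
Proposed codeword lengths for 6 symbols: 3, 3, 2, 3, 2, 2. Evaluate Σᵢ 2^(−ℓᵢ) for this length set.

1.125

With common denominator 2^3 = 8: Σ 2^(−ℓᵢ) = 1/8 + 1/8 + 2/8 + 1/8 + 2/8 + 2/8 = 9/8 = 1.125.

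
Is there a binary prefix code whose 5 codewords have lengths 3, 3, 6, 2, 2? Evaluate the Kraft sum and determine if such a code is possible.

0.765625; yes

With common denominator 2^6 = 64: Σ 2^(−ℓᵢ) = 8/64 + 8/64 + 1/64 + 16/64 + 16/64 = 49/64 = 0.765625.
Kraft's inequality requires Σ ≤ 1; here Σ = 0.765625 ≤ 1, so such a prefix code exists.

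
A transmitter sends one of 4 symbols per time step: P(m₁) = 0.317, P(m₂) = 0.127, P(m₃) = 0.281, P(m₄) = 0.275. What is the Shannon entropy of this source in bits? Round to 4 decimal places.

1.9303 bits

H = −Σ pᵢ log₂ pᵢ.
−0.317·log₂(0.317) = 0.5254
−0.127·log₂(0.127) = 0.3781
−0.281·log₂(0.281) = 0.5146
−0.275·log₂(0.275) = 0.5122
Sum ≈ 1.9303 → 1.9303 bits.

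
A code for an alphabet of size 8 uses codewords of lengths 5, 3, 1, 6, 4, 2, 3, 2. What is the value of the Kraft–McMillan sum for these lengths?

1.359375

With common denominator 2^6 = 64: Σ 2^(−ℓᵢ) = 2/64 + 8/64 + 32/64 + 1/64 + 4/64 + 16/64 + 8/64 + 16/64 = 87/64 = 1.359375.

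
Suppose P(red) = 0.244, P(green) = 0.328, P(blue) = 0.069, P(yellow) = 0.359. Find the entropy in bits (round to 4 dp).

1.8208 bits

H = −Σ pᵢ log₂ pᵢ.
−0.244·log₂(0.244) = 0.4966
−0.328·log₂(0.328) = 0.5275
−0.069·log₂(0.069) = 0.2662
−0.359·log₂(0.359) = 0.5306
Sum ≈ 1.8208 → 1.8208 bits.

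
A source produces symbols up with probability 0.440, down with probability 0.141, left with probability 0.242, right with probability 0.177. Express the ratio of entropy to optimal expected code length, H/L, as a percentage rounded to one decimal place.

Entropy H = −Σ p log₂ p ≈ 1.8572 bits.
Huffman merges: 141/1000+177/1000→159/500; 121/500+159/500→14/25; 11/25+14/25→1. L = 939/500 ≈ 1.8780.
Efficiency = H/L = 1.8572/1.8780 = 98.9%.

98.9%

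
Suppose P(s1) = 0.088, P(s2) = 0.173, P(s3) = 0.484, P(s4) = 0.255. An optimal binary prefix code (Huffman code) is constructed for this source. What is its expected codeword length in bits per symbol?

Repeatedly combine the two least-probable nodes; the expected code length is the sum of the merged weights.
merge 11/125 + 173/1000 → 261/1000
merge 51/200 + 261/1000 → 129/250
merge 121/250 + 129/250 → 1
L = 261/1000 + 129/250 + 1 = 1777/1000 = 1.777 bits/symbol.

1.777 bits/symbol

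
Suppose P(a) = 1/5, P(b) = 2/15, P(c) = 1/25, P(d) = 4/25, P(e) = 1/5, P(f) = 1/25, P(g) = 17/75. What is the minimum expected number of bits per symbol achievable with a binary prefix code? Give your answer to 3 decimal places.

Repeatedly combine the two least-probable nodes; the expected code length is the sum of the merged weights.
merge 1/25 + 1/25 → 2/25
merge 2/25 + 2/15 → 16/75
merge 4/25 + 1/5 → 9/25
merge 1/5 + 16/75 → 31/75
merge 17/75 + 9/25 → 44/75
merge 31/75 + 44/75 → 1
L = 2/25 + 16/75 + 9/25 + 31/75 + 44/75 + 1 = 199/75 ≈ 2.653 bits/symbol.

2.653 bits/symbol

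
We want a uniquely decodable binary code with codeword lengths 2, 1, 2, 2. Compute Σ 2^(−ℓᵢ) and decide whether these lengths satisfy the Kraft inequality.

1.25; no

With common denominator 2^2 = 4: Σ 2^(−ℓᵢ) = 1/4 + 2/4 + 1/4 + 1/4 = 5/4 = 1.25.
Kraft's inequality requires Σ ≤ 1; here Σ = 1.25 > 1, so no such prefix code exists.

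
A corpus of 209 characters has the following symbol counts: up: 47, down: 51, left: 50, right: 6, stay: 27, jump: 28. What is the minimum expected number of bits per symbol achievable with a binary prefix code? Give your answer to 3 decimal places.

Probabilities are the counts divided by 209.
Repeatedly combine the two least-probable nodes; the expected code length is the sum of the merged weights.
merge 6/209 + 27/209 → 3/19
merge 28/209 + 3/19 → 61/209
merge 47/209 + 50/209 → 97/209
merge 51/209 + 61/209 → 112/209
merge 97/209 + 112/209 → 1
L = 3/19 + 61/209 + 97/209 + 112/209 + 1 = 512/209 ≈ 2.450 bits/symbol.

2.450 bits/symbol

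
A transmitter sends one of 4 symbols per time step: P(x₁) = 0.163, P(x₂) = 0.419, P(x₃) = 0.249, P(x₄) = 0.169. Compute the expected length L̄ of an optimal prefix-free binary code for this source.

1.913 bits/symbol

Repeatedly combine the two least-probable nodes; the expected code length is the sum of the merged weights.
merge 163/1000 + 169/1000 → 83/250
merge 249/1000 + 83/250 → 581/1000
merge 419/1000 + 581/1000 → 1
L = 83/250 + 581/1000 + 1 = 1913/1000 = 1.913 bits/symbol.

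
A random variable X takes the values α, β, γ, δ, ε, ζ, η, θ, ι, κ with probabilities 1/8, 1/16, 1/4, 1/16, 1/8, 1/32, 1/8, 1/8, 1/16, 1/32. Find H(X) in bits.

Each probability is a power of 1/2, so log₂(1/p) is an integer.
H = Σ p·log₂(1/p) = 1/8·3 + 1/16·4 + 1/4·2 + 1/16·4 + 1/8·3 + 1/32·5 + 1/8·3 + 1/8·3 + 1/16·4 + 1/32·5 = 3.0625 bits.

3.0625 bits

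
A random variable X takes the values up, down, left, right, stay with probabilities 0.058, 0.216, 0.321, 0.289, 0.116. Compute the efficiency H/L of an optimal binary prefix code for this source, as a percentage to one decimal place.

Entropy H = −Σ p log₂ p ≈ 2.1201 bits.
Huffman merges: 29/500+29/250→87/500; 87/500+27/125→39/100; 289/1000+321/1000→61/100; 39/100+61/100→1. L = 1087/500 ≈ 2.1740.
Efficiency = H/L = 2.1201/2.1740 = 97.5%.

97.5%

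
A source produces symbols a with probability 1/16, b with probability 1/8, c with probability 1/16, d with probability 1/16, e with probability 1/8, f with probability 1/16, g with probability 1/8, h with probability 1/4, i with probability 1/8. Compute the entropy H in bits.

Each probability is a power of 1/2, so log₂(1/p) is an integer.
H = Σ p·log₂(1/p) = 1/16·4 + 1/8·3 + 1/16·4 + 1/16·4 + 1/8·3 + 1/16·4 + 1/8·3 + 1/4·2 + 1/8·3 = 3 bits.

3 bits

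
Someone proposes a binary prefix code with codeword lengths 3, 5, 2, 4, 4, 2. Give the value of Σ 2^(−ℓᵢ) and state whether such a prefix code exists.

0.78125; yes

With common denominator 2^5 = 32: Σ 2^(−ℓᵢ) = 4/32 + 1/32 + 8/32 + 2/32 + 2/32 + 8/32 = 25/32 = 0.78125.
Kraft's inequality requires Σ ≤ 1; here Σ = 0.78125 ≤ 1, so such a prefix code exists.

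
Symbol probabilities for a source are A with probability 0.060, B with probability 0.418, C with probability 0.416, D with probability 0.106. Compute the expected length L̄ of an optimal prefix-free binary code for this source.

Repeatedly combine the two least-probable nodes; the expected code length is the sum of the merged weights.
merge 3/50 + 53/500 → 83/500
merge 83/500 + 52/125 → 291/500
merge 209/500 + 291/500 → 1
L = 83/500 + 291/500 + 1 = 437/250 = 1.748 bits/symbol.

1.748 bits/symbol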